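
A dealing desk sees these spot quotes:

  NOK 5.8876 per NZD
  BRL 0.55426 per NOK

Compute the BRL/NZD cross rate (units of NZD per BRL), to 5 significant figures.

BRL/NZD = 0.30644

1 BRL ÷ 0.55426 = 1.80421 NOK
1.80421 NOK ÷ 5.8876 = 0.306442 NZD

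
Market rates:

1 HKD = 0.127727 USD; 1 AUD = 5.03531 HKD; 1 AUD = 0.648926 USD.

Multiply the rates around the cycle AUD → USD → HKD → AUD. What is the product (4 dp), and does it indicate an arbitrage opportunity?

1.0090 (arbitrage exists)

Around AUD → USD → HKD → AUD: 1 × 0.648926 ÷ 0.127727 ÷ 5.03531 = 1.008989
Product > 1; profitable direction is AUD → USD → HKD → AUD.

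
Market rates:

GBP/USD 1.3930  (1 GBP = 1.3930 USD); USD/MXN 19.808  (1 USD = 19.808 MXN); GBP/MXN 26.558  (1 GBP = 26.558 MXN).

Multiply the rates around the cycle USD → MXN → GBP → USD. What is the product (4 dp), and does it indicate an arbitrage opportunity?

Around USD → MXN → GBP → USD: 1 × 19.808 ÷ 26.558 × 1.3930 = 1.038954
Product > 1; profitable direction is USD → MXN → GBP → USD.

1.0390 (arbitrage exists)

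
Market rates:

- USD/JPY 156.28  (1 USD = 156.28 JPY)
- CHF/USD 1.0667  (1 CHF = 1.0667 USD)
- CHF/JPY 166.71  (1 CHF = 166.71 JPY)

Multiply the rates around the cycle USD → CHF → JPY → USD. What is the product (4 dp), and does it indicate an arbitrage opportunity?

Around USD → CHF → JPY → USD: 1 ÷ 1.0667 × 166.71 ÷ 156.28 = 1.000037
Product ≈ 1 (deviation 0.004%, within rounding noise).

1.0000 (no arbitrage)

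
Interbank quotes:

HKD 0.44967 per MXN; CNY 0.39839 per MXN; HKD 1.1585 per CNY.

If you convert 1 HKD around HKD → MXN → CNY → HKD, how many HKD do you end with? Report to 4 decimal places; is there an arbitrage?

Around HKD → MXN → CNY → HKD: 1 ÷ 0.44967 × 0.39839 × 1.1585 = 1.026386
Product > 1; profitable direction is HKD → MXN → CNY → HKD.

1.0264 (arbitrage exists)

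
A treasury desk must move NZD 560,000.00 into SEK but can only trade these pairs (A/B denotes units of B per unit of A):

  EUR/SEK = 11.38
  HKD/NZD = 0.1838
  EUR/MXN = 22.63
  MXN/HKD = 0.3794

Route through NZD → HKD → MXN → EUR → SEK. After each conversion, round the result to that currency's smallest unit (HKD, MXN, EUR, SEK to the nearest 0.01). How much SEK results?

SEK 4,038,340.14

NZD 560,000.00 ÷ 0.1838 = HKD 3,046,789.99
HKD 3,046,789.99 ÷ 0.3794 = MXN 8,030,548.21
MXN 8,030,548.21 ÷ 22.63 = EUR 354,862.93
EUR 354,862.93 × 11.38 = SEK 4,038,340.14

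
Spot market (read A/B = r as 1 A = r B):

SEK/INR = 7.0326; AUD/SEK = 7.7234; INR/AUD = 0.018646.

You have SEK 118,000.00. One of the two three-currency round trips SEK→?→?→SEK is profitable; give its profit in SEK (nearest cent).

Profit: SEK 1,506.67

Profitable loop is SEK → INR → AUD → SEK:
SEK 118,000.00 × 7.0326 = INR 829,846.80
INR 829,846.80 × 0.018646 = AUD 15,473.32
AUD 15,473.32 × 7.7234 = SEK 119,506.67
Profit = SEK 119,506.67 − SEK 118,000.00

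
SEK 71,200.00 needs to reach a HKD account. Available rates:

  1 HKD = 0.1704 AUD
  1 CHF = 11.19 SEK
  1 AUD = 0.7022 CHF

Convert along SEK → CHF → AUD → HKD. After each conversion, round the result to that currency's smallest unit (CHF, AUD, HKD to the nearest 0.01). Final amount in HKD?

SEK 71,200.00 ÷ 11.19 = CHF 6,362.82
CHF 6,362.82 ÷ 0.7022 = AUD 9,061.26
AUD 9,061.26 ÷ 0.1704 = HKD 53,176.41

HKD 53,176.41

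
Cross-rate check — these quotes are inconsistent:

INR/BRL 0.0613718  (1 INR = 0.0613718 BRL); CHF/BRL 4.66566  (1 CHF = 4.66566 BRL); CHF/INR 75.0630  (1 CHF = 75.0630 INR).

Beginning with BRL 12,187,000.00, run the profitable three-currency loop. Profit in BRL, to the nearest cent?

Profitable loop is BRL → INR → CHF → BRL:
BRL 12,187,000.00 ÷ 0.0613718 = INR 198,576,544.93
INR 198,576,544.93 ÷ 75.0630 = CHF 2,645,465.08
CHF 2,645,465.08 × 4.66566 = BRL 12,342,840.58
Profit = BRL 12,342,840.58 − BRL 12,187,000.00

Profit: BRL 155,840.58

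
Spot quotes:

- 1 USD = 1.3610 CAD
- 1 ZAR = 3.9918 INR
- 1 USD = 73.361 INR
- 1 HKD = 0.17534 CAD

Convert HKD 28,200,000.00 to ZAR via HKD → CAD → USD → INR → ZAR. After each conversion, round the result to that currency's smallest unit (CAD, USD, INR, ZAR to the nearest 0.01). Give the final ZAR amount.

HKD 28,200,000.00 × 0.17534 = CAD 4,944,588.00
CAD 4,944,588.00 ÷ 1.3610 = USD 3,633,055.11
USD 3,633,055.11 × 73.361 = INR 266,524,555.92
INR 266,524,555.92 ÷ 3.9918 = ZAR 66,768,013.41

ZAR 66,768,013.41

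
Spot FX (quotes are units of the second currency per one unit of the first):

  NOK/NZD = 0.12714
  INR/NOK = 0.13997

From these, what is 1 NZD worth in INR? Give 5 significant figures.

1 NZD ÷ 0.12714 = 7.86535 NOK
7.86535 NOK ÷ 0.13997 = 56.1931 INR

NZD/INR = 56.193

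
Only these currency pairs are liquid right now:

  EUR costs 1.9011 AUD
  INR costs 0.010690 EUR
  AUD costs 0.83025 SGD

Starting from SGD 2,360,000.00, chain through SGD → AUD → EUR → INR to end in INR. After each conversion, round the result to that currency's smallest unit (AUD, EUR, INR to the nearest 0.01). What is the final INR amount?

SGD 2,360,000.00 ÷ 0.83025 = AUD 2,842,517.31
AUD 2,842,517.31 ÷ 1.9011 = EUR 1,495,196.10
EUR 1,495,196.10 ÷ 0.010690 = INR 139,868,671.66

INR 139,868,671.66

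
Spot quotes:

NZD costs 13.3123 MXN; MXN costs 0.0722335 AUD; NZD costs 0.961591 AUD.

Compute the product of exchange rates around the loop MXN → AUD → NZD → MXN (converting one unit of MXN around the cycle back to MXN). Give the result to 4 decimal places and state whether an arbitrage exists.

1.0000 (no arbitrage)

Around MXN → AUD → NZD → MXN: 1 × 0.0722335 ÷ 0.961591 × 13.3123 = 1.000003
Product ≈ 1 (deviation 0.000%, within rounding noise).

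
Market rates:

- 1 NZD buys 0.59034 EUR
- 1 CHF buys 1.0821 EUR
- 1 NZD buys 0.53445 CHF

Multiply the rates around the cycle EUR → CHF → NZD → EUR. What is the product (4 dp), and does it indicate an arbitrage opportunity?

1.0208 (arbitrage exists)

Around EUR → CHF → NZD → EUR: 1 ÷ 1.0821 ÷ 0.53445 × 0.59034 = 1.020770
Product > 1; profitable direction is EUR → CHF → NZD → EUR.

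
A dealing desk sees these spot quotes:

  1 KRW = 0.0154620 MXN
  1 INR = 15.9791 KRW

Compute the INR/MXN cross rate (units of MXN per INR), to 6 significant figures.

INR/MXN = 0.247069

1 INR × 15.9791 = 15.9791 KRW
15.9791 KRW × 0.0154620 = 0.247069 MXN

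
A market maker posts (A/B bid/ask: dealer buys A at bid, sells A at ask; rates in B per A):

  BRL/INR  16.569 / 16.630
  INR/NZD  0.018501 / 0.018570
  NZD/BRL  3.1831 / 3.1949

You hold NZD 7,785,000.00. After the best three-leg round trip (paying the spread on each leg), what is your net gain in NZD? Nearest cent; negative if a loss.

Net profit: NZD 105,366.83

Best loop NZD → INR → BRL → NZD:
NZD 7,785,000.00 ÷ 0.018570 (buy INR at ask) = INR 419,224,555.74
INR 419,224,555.74 ÷ 16.630 (buy BRL at ask) = BRL 25,208,933.00
BRL 25,208,933.00 ÷ 3.1949 (buy NZD at ask) = NZD 7,890,366.83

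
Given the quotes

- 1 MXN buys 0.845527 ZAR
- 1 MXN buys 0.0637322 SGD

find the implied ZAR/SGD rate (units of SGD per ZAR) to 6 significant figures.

ZAR/SGD = 0.0753757

1 ZAR ÷ 0.845527 = 1.18269 MXN
1.18269 MXN × 0.0637322 = 0.0753757 SGD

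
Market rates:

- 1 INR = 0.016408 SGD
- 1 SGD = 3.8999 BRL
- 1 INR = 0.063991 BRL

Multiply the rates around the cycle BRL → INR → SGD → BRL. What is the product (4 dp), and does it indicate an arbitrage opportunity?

Around BRL → INR → SGD → BRL: 1 ÷ 0.063991 × 0.016408 × 3.8999 = 0.999977
Product ≈ 1 (deviation 0.002%, within rounding noise).

1.0000 (no arbitrage)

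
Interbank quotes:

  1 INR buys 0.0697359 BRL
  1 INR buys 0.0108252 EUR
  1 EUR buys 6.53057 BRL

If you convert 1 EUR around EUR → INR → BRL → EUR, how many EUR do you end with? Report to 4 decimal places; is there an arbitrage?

0.9864 (arbitrage exists)

Around EUR → INR → BRL → EUR: 1 ÷ 0.0108252 × 0.0697359 ÷ 6.53057 = 0.986437
Product < 1; profitable direction is EUR → BRL → INR → EUR.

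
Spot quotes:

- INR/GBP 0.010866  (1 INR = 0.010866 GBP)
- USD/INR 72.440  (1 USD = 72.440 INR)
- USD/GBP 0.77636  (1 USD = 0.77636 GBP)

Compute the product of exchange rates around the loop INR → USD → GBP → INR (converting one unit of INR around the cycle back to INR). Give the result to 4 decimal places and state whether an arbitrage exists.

Around INR → USD → GBP → INR: 1 ÷ 72.440 × 0.77636 ÷ 0.010866 = 0.986314
Product < 1; profitable direction is INR → GBP → USD → INR.

0.9863 (arbitrage exists)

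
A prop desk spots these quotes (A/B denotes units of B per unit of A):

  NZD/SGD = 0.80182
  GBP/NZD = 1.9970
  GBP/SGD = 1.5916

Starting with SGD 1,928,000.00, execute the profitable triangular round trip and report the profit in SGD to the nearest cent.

Profit: SGD 11,670.89

Profitable loop is SGD → GBP → NZD → SGD:
SGD 1,928,000.00 ÷ 1.5916 = GBP 1,211,359.64
GBP 1,211,359.64 × 1.9970 = NZD 2,419,085.20
NZD 2,419,085.20 × 0.80182 = SGD 1,939,670.89
Profit = SGD 1,939,670.89 − SGD 1,928,000.00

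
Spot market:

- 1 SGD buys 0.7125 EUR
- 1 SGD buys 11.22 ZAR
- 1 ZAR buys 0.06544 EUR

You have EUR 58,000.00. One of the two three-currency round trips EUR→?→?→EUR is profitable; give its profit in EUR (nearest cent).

Profitable loop is EUR → SGD → ZAR → EUR:
EUR 58,000.00 ÷ 0.7125 = SGD 81,403.51
SGD 81,403.51 × 11.22 = ZAR 913,347.37
ZAR 913,347.37 × 0.06544 = EUR 59,769.45
Profit = EUR 59,769.45 − EUR 58,000.00

Profit: EUR 1,769.45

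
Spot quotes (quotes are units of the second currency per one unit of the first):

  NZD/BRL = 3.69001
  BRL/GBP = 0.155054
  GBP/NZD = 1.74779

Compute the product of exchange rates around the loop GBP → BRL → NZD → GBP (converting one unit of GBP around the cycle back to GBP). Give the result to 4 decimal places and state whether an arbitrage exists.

Around GBP → BRL → NZD → GBP: 1 ÷ 0.155054 ÷ 3.69001 ÷ 1.74779 = 1.000001
Product ≈ 1 (deviation 0.000%, within rounding noise).

1.0000 (no arbitrage)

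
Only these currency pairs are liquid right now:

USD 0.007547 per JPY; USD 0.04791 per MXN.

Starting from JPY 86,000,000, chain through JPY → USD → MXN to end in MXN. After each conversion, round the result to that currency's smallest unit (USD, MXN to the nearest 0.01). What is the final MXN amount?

JPY 86,000,000 × 0.007547 = USD 649,042.00
USD 649,042.00 ÷ 0.04791 = MXN 13,547,109.16

MXN 13,547,109.16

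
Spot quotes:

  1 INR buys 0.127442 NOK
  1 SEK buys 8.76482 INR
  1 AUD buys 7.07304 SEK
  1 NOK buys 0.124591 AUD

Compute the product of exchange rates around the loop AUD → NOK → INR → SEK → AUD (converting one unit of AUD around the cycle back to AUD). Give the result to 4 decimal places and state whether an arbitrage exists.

Around AUD → NOK → INR → SEK → AUD: 1 ÷ 0.124591 ÷ 0.127442 ÷ 8.76482 ÷ 7.07304 = 1.015902
Product > 1; profitable direction is AUD → NOK → INR → SEK → AUD.

1.0159 (arbitrage exists)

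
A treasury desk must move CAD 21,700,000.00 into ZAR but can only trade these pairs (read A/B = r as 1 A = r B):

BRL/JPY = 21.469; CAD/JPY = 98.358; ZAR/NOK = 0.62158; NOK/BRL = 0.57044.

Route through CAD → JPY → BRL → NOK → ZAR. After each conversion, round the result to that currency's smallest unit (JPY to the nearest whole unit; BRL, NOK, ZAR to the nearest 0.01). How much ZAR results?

ZAR 280,382,306.33

CAD 21,700,000.00 × 98.358 = JPY 2,134,368,600
JPY 2,134,368,600 ÷ 21.469 = BRL 99,416,302.58
BRL 99,416,302.58 ÷ 0.57044 = NOK 174,280,033.97
NOK 174,280,033.97 ÷ 0.62158 = ZAR 280,382,306.33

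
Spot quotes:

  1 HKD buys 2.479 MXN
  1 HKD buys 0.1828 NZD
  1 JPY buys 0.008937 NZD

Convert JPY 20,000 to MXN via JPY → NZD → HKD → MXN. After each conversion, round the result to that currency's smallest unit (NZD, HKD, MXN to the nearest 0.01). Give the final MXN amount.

MXN 2,423.94

JPY 20,000 × 0.008937 = NZD 178.74
NZD 178.74 ÷ 0.1828 = HKD 977.79
HKD 977.79 × 2.479 = MXN 2,423.94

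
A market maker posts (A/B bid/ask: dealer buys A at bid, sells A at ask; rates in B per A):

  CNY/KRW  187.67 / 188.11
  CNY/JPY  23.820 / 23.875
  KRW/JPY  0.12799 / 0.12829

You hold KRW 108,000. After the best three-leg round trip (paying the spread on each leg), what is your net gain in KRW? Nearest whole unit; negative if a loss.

Best loop KRW → JPY → CNY → KRW:
KRW 108,000 × 0.12799 (sell KRW at bid) = JPY 13,823
JPY 13,823 ÷ 23.875 (buy CNY at ask) = CNY 578.97
CNY 578.97 × 187.67 (sell CNY at bid) = KRW 108,655

Net profit: KRW 655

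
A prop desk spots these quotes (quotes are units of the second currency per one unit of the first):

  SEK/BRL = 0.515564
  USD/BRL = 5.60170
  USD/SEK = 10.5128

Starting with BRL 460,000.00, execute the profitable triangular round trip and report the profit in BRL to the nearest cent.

Profitable loop is BRL → SEK → USD → BRL:
BRL 460,000.00 ÷ 0.515564 = SEK 892,226.77
SEK 892,226.77 ÷ 10.5128 = USD 84,870.52
USD 84,870.52 × 5.60170 = BRL 475,419.17
Profit = BRL 475,419.17 − BRL 460,000.00

Profit: BRL 15,419.17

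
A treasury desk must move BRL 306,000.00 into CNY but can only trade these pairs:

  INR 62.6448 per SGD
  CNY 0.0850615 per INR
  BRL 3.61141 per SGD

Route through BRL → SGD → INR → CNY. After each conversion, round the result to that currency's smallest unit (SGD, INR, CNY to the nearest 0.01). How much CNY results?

CNY 451,505.14

BRL 306,000.00 ÷ 3.61141 = SGD 84,731.45
SGD 84,731.45 × 62.6448 = INR 5,307,984.74
INR 5,307,984.74 × 0.0850615 = CNY 451,505.14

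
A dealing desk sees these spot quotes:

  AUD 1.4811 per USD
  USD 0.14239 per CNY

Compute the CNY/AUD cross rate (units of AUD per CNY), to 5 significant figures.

1 CNY × 0.14239 = 0.14239 USD
0.14239 USD × 1.4811 = 0.210894 AUD

CNY/AUD = 0.21089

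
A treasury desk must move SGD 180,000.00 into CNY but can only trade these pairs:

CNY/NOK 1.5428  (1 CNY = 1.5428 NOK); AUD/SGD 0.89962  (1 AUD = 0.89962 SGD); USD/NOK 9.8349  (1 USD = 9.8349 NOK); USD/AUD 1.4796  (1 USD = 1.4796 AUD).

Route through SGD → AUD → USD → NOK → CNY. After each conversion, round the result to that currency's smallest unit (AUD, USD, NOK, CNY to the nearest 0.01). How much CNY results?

SGD 180,000.00 ÷ 0.89962 = AUD 200,084.48
AUD 200,084.48 ÷ 1.4796 = USD 135,228.76
USD 135,228.76 × 9.8349 = NOK 1,329,961.33
NOK 1,329,961.33 ÷ 1.5428 = CNY 862,043.90

CNY 862,043.90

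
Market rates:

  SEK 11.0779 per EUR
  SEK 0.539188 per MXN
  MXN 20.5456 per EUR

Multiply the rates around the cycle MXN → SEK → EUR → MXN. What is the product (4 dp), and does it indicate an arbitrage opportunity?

1.0000 (no arbitrage)

Around MXN → SEK → EUR → MXN: 1 × 0.539188 ÷ 11.0779 × 20.5456 = 1.000004
Product ≈ 1 (deviation 0.000%, within rounding noise).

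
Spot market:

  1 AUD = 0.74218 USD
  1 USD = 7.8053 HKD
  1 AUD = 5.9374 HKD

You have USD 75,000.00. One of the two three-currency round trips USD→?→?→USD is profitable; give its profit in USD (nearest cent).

Profitable loop is USD → AUD → HKD → USD:
USD 75,000.00 ÷ 0.74218 = AUD 101,053.65
AUD 101,053.65 × 5.9374 = HKD 599,995.96
HKD 599,995.96 ÷ 7.8053 = USD 76,870.33
Profit = USD 76,870.33 − USD 75,000.00

Profit: USD 1,870.33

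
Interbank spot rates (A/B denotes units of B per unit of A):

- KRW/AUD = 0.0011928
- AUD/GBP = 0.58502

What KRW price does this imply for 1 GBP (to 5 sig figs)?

GBP/KRW = 1433.1

1 GBP ÷ 0.58502 = 1.70934 AUD
1.70934 AUD ÷ 0.0011928 = 1433.05 KRW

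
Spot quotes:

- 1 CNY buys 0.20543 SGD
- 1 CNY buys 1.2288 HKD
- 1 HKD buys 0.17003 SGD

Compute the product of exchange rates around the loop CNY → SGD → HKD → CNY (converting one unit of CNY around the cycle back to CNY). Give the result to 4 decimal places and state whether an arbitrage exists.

0.9832 (arbitrage exists)

Around CNY → SGD → HKD → CNY: 1 × 0.20543 ÷ 0.17003 ÷ 1.2288 = 0.983234
Product < 1; profitable direction is CNY → HKD → SGD → CNY.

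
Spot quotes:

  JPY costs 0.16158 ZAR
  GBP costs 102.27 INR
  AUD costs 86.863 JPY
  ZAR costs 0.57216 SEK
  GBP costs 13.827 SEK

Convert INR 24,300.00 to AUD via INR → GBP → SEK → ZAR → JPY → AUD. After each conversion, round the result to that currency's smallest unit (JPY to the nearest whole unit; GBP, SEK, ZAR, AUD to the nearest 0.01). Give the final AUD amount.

AUD 409.13

INR 24,300.00 ÷ 102.27 = GBP 237.61
GBP 237.61 × 13.827 = SEK 3,285.43
SEK 3,285.43 ÷ 0.57216 = ZAR 5,742.15
ZAR 5,742.15 ÷ 0.16158 = JPY 35,538
JPY 35,538 ÷ 86.863 = AUD 409.13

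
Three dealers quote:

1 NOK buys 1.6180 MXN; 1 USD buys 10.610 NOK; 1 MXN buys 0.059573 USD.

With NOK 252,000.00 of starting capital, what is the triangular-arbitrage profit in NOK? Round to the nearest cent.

Profit: NOK 5,717.50

Profitable loop is NOK → MXN → USD → NOK:
NOK 252,000.00 × 1.6180 = MXN 407,736.00
MXN 407,736.00 × 0.059573 = USD 24,290.06
USD 24,290.06 × 10.610 = NOK 257,717.50
Profit = NOK 257,717.50 − NOK 252,000.00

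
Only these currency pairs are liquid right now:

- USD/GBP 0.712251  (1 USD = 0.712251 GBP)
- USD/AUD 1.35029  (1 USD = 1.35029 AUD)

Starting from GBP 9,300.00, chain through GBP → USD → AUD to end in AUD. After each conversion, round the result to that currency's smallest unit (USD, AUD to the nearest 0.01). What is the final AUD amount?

GBP 9,300.00 ÷ 0.712251 = USD 13,057.19
USD 13,057.19 × 1.35029 = AUD 17,630.99

AUD 17,630.99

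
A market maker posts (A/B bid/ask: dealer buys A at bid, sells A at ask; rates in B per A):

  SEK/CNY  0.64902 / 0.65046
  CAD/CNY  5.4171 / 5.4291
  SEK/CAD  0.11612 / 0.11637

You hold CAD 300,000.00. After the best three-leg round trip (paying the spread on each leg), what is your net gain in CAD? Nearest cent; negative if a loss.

Best loop CAD → SEK → CNY → CAD:
CAD 300,000.00 ÷ 0.11637 (buy SEK at ask) = SEK 2,577,984.02
SEK 2,577,984.02 × 0.64902 (sell SEK at bid) = CNY 1,673,163.19
CNY 1,673,163.19 ÷ 5.4291 (buy CAD at ask) = CAD 308,184.26

Net profit: CAD 8,184.26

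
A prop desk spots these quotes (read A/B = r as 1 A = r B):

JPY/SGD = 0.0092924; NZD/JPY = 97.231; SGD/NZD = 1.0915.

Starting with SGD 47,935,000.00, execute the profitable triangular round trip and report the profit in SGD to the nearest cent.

Profitable loop is SGD → JPY → NZD → SGD:
SGD 47,935,000.00 ÷ 0.0092924 = JPY 5,158,516,637
JPY 5,158,516,637 ÷ 97.231 = NZD 53,054,238.23
NZD 53,054,238.23 ÷ 1.0915 = SGD 48,606,723.07
Profit = SGD 48,606,723.07 − SGD 47,935,000.00

Profit: SGD 671,723.07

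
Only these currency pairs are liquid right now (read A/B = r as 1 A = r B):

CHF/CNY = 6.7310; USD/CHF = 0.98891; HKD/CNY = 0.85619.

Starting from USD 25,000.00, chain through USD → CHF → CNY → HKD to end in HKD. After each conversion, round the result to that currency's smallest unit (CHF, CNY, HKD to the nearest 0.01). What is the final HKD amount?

HKD 194,359.70

USD 25,000.00 × 0.98891 = CHF 24,722.75
CHF 24,722.75 × 6.7310 = CNY 166,408.83
CNY 166,408.83 ÷ 0.85619 = HKD 194,359.70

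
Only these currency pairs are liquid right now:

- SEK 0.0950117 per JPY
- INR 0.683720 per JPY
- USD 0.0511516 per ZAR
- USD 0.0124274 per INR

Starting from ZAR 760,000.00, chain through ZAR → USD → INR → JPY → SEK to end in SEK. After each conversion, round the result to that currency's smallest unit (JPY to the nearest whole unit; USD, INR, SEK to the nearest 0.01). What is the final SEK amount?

SEK 434,701.71

ZAR 760,000.00 × 0.0511516 = USD 38,875.22
USD 38,875.22 ÷ 0.0124274 = INR 3,128,186.10
INR 3,128,186.10 ÷ 0.683720 = JPY 4,575,244
JPY 4,575,244 × 0.0950117 = SEK 434,701.71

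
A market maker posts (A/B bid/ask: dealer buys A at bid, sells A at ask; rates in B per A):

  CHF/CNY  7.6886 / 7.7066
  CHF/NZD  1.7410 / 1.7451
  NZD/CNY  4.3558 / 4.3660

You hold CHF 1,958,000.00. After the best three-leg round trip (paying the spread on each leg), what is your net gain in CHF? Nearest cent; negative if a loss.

Best loop CHF → CNY → NZD → CHF:
CHF 1,958,000.00 × 7.6886 (sell CHF at bid) = CNY 15,054,278.80
CNY 15,054,278.80 ÷ 4.3660 (buy NZD at ask) = NZD 3,448,071.19
NZD 3,448,071.19 ÷ 1.7451 (buy CHF at ask) = CHF 1,975,858.80

Net profit: CHF 17,858.80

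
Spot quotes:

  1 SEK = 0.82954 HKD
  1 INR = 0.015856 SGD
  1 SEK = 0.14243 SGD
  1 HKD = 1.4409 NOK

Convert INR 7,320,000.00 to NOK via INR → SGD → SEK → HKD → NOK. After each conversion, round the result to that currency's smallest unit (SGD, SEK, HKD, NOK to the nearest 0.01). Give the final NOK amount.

INR 7,320,000.00 × 0.015856 = SGD 116,065.92
SGD 116,065.92 ÷ 0.14243 = SEK 814,897.98
SEK 814,897.98 × 0.82954 = HKD 675,990.47
HKD 675,990.47 × 1.4409 = NOK 974,034.67

NOK 974,034.67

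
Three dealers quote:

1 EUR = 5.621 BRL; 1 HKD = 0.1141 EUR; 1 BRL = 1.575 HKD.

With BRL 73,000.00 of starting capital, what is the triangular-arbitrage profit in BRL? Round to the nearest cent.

Profitable loop is BRL → HKD → EUR → BRL:
BRL 73,000.00 × 1.575 = HKD 114,975.00
HKD 114,975.00 × 0.1141 = EUR 13,118.65
EUR 13,118.65 × 5.621 = BRL 73,739.92
Profit = BRL 73,739.92 − BRL 73,000.00

Profit: BRL 739.92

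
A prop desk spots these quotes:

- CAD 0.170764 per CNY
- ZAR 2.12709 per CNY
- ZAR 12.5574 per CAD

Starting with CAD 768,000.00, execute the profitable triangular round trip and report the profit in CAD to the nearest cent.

Profit: CAD 6,232.51

Profitable loop is CAD → ZAR → CNY → CAD:
CAD 768,000.00 × 12.5574 = ZAR 9,644,083.20
ZAR 9,644,083.20 ÷ 2.12709 = CNY 4,533,932.84
CNY 4,533,932.84 × 0.170764 = CAD 774,232.51
Profit = CAD 774,232.51 − CAD 768,000.00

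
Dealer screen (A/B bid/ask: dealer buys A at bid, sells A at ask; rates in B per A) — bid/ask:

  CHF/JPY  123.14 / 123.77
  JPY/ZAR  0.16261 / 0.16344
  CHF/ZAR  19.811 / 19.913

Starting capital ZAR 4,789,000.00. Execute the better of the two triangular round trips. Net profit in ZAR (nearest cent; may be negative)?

Net profit: ZAR 26,645.87

Best loop ZAR → CHF → JPY → ZAR:
ZAR 4,789,000.00 ÷ 19.913 (buy CHF at ask) = CHF 240,496.16
CHF 240,496.16 × 123.14 (sell CHF at bid) = JPY 29,614,697
JPY 29,614,697 × 0.16261 (sell JPY at bid) = ZAR 4,815,645.87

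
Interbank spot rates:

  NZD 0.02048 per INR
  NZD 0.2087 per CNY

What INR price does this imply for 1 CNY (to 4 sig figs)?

1 CNY × 0.2087 = 0.2087 NZD
0.2087 NZD ÷ 0.02048 = 10.1904 INR

CNY/INR = 10.19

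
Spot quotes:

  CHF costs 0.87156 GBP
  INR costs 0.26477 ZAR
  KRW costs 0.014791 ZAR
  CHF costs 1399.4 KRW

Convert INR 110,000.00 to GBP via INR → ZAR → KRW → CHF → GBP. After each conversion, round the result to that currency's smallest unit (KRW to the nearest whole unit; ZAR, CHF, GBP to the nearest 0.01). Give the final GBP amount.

GBP 1,226.36

INR 110,000.00 × 0.26477 = ZAR 29,124.70
ZAR 29,124.70 ÷ 0.014791 = KRW 1,969,083
KRW 1,969,083 ÷ 1399.4 = CHF 1,407.09
CHF 1,407.09 × 0.87156 = GBP 1,226.36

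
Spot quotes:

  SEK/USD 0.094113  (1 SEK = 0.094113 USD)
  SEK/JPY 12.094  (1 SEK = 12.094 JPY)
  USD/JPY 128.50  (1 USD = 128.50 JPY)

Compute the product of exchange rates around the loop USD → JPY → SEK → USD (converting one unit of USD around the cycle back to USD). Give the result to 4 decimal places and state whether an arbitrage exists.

1.0000 (no arbitrage)

Around USD → JPY → SEK → USD: 1 × 128.50 ÷ 12.094 × 0.094113 = 0.999960
Product ≈ 1 (deviation 0.004%, within rounding noise).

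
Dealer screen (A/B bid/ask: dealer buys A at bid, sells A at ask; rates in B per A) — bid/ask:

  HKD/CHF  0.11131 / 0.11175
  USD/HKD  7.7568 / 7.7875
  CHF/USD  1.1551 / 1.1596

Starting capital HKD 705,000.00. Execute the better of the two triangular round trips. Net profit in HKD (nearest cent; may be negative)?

Net result: HKD -1,886.43 (no profitable arbitrage after spreads)

Best loop HKD → CHF → USD → HKD:
HKD 705,000.00 × 0.11131 (sell HKD at bid) = CHF 78,473.55
CHF 78,473.55 × 1.1551 (sell CHF at bid) = USD 90,644.80
USD 90,644.80 × 7.7568 (sell USD at bid) = HKD 703,113.57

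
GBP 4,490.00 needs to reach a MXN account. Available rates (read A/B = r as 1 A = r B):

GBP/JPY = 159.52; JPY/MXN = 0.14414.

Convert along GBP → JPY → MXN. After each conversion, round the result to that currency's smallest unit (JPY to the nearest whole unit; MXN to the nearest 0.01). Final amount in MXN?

GBP 4,490.00 × 159.52 = JPY 716,245
JPY 716,245 × 0.14414 = MXN 103,239.55

MXN 103,239.55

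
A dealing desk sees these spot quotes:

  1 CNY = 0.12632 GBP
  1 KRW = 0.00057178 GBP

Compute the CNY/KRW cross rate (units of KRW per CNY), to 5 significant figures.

1 CNY × 0.12632 = 0.12632 GBP
0.12632 GBP ÷ 0.00057178 = 220.924 KRW

CNY/KRW = 220.92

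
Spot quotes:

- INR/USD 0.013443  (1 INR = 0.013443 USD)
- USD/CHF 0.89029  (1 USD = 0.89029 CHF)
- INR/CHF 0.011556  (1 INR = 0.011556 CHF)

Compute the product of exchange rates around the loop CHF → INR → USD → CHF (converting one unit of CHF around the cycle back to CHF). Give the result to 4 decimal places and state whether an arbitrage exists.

1.0357 (arbitrage exists)

Around CHF → INR → USD → CHF: 1 ÷ 0.011556 × 0.013443 × 0.89029 = 1.035667
Product > 1; profitable direction is CHF → INR → USD → CHF.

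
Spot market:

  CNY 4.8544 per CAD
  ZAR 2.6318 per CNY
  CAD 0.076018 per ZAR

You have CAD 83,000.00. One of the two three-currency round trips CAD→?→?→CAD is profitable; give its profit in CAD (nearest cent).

Profitable loop is CAD → ZAR → CNY → CAD:
CAD 83,000.00 ÷ 0.076018 = ZAR 1,091,846.67
ZAR 1,091,846.67 ÷ 2.6318 = CNY 414,866.88
CNY 414,866.88 ÷ 4.8544 = CAD 85,462.03
Profit = CAD 85,462.03 − CAD 83,000.00

Profit: CAD 2,462.03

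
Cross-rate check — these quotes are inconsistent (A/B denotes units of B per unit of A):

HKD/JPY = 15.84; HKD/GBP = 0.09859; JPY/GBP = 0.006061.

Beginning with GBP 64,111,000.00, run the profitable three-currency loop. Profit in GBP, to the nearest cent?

Profitable loop is GBP → JPY → HKD → GBP:
GBP 64,111,000.00 ÷ 0.006061 = JPY 10,577,627,454
JPY 10,577,627,454 ÷ 15.84 = HKD 667,779,511.00
HKD 667,779,511.00 × 0.09859 = GBP 65,836,381.99
Profit = GBP 65,836,381.99 − GBP 64,111,000.00

Profit: GBP 1,725,381.99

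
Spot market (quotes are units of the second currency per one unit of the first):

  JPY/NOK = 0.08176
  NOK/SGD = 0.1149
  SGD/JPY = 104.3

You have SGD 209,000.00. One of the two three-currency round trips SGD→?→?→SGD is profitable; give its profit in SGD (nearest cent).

Profitable loop is SGD → NOK → JPY → SGD:
SGD 209,000.00 ÷ 0.1149 = NOK 1,818,973.02
NOK 1,818,973.02 ÷ 0.08176 = JPY 22,247,713
JPY 22,247,713 ÷ 104.3 = SGD 213,305.01
Profit = SGD 213,305.01 − SGD 209,000.00

Profit: SGD 4,305.01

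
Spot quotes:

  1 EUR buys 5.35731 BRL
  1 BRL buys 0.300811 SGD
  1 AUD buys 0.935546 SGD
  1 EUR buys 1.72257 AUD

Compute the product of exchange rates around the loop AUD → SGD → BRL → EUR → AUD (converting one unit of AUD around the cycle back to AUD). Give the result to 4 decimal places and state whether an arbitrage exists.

Around AUD → SGD → BRL → EUR → AUD: 1 × 0.935546 ÷ 0.300811 ÷ 5.35731 × 1.72257 = 1.000004
Product ≈ 1 (deviation 0.000%, within rounding noise).

1.0000 (no arbitrage)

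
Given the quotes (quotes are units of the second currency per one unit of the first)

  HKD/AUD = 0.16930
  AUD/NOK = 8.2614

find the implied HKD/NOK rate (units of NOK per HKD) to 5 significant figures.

HKD/NOK = 1.3987

1 HKD × 0.16930 = 0.1693 AUD
0.1693 AUD × 8.2614 = 1.39866 NOK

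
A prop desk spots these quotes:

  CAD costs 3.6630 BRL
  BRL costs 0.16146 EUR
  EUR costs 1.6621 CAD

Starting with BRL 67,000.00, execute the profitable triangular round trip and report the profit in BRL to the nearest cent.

Profitable loop is BRL → CAD → EUR → BRL:
BRL 67,000.00 ÷ 3.6630 = CAD 18,291.02
CAD 18,291.02 ÷ 1.6621 = EUR 11,004.76
EUR 11,004.76 ÷ 0.16146 = BRL 68,157.83
Profit = BRL 68,157.83 − BRL 67,000.00

Profit: BRL 1,157.83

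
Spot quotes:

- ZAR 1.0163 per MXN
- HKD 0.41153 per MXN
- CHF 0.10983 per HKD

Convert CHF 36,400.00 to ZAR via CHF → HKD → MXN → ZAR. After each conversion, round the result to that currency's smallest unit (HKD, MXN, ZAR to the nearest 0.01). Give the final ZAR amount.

ZAR 818,466.35

CHF 36,400.00 ÷ 0.10983 = HKD 331,421.29
HKD 331,421.29 ÷ 0.41153 = MXN 805,339.32
MXN 805,339.32 × 1.0163 = ZAR 818,466.35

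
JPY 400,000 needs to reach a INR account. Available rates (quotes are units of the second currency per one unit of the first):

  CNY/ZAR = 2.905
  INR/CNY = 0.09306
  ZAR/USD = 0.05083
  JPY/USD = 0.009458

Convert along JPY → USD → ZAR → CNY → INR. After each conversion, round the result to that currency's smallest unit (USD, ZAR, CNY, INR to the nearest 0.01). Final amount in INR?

INR 275,315.07

JPY 400,000 × 0.009458 = USD 3,783.20
USD 3,783.20 ÷ 0.05083 = ZAR 74,428.49
ZAR 74,428.49 ÷ 2.905 = CNY 25,620.82
CNY 25,620.82 ÷ 0.09306 = INR 275,315.07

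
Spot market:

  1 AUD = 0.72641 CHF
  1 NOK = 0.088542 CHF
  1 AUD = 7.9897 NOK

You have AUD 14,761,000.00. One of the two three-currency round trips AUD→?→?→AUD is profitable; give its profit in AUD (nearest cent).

Profitable loop is AUD → CHF → NOK → AUD:
AUD 14,761,000.00 × 0.72641 = CHF 10,722,538.01
CHF 10,722,538.01 ÷ 0.088542 = NOK 121,101,149.85
NOK 121,101,149.85 ÷ 7.9897 = AUD 15,157,158.57
Profit = AUD 15,157,158.57 − AUD 14,761,000.00

Profit: AUD 396,158.57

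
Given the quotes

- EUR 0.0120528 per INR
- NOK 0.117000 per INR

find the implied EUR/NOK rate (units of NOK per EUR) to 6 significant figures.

1 EUR ÷ 0.0120528 = 82.9683 INR
82.9683 INR × 0.117000 = 9.70729 NOK

EUR/NOK = 9.70729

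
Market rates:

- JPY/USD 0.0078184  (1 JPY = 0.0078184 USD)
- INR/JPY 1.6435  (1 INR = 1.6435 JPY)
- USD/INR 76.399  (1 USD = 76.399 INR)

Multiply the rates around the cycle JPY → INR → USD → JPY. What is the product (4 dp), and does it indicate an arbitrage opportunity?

1.0186 (arbitrage exists)

Around JPY → INR → USD → JPY: 1 ÷ 1.6435 ÷ 76.399 ÷ 0.0078184 = 1.018649
Product > 1; profitable direction is JPY → INR → USD → JPY.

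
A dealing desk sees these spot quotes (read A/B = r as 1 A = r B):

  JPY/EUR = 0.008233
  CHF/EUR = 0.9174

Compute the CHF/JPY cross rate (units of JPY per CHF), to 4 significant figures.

CHF/JPY = 111.4

1 CHF × 0.9174 = 0.9174 EUR
0.9174 EUR ÷ 0.008233 = 111.43 JPY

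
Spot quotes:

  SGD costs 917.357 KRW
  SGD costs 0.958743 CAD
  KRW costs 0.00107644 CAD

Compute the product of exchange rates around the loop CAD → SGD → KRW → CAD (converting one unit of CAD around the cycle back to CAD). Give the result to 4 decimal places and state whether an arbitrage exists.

1.0300 (arbitrage exists)

Around CAD → SGD → KRW → CAD: 1 ÷ 0.958743 × 917.357 × 0.00107644 = 1.029973
Product > 1; profitable direction is CAD → SGD → KRW → CAD.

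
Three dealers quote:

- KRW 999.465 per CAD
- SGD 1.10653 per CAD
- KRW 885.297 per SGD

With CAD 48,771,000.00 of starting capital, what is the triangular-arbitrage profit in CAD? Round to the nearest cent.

Profitable loop is CAD → KRW → SGD → CAD:
CAD 48,771,000.00 × 999.465 = KRW 48,744,907,515
KRW 48,744,907,515 ÷ 885.297 = SGD 55,060,513.61
SGD 55,060,513.61 ÷ 1.10653 = CAD 49,759,621.16
Profit = CAD 49,759,621.16 − CAD 48,771,000.00

Profit: CAD 988,621.16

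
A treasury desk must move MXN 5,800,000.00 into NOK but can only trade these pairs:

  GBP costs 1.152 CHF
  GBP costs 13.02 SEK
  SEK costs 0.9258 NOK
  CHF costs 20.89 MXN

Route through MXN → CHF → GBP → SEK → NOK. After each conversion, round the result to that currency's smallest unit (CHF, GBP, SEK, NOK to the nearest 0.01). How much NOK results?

MXN 5,800,000.00 ÷ 20.89 = CHF 277,644.81
CHF 277,644.81 ÷ 1.152 = GBP 241,011.12
GBP 241,011.12 × 13.02 = SEK 3,137,964.78
SEK 3,137,964.78 × 0.9258 = NOK 2,905,127.79

NOK 2,905,127.79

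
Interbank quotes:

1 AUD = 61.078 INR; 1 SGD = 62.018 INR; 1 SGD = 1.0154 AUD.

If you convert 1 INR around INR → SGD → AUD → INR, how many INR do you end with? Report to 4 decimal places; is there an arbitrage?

1.0000 (no arbitrage)

Around INR → SGD → AUD → INR: 1 ÷ 62.018 × 1.0154 × 61.078 = 1.000010
Product ≈ 1 (deviation 0.001%, within rounding noise).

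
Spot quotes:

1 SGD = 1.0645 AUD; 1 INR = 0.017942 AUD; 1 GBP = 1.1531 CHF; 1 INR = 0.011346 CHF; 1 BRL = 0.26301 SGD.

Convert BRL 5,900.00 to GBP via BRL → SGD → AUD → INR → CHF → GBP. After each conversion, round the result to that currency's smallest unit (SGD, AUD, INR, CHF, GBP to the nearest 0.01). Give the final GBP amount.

GBP 905.89

BRL 5,900.00 × 0.26301 = SGD 1,551.76
SGD 1,551.76 × 1.0645 = AUD 1,651.85
AUD 1,651.85 ÷ 0.017942 = INR 92,066.10
INR 92,066.10 × 0.011346 = CHF 1,044.58
CHF 1,044.58 ÷ 1.1531 = GBP 905.89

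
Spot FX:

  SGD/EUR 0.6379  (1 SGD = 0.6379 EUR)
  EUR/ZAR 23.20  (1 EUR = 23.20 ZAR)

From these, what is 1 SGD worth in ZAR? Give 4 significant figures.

SGD/ZAR = 14.80

1 SGD × 0.6379 = 0.6379 EUR
0.6379 EUR × 23.20 = 14.7993 ZAR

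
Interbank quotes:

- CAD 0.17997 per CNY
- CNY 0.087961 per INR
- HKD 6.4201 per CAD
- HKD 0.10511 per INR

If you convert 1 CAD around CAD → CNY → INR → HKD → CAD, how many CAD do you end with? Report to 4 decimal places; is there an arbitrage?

Around CAD → CNY → INR → HKD → CAD: 1 ÷ 0.17997 ÷ 0.087961 × 0.10511 ÷ 6.4201 = 1.034218
Product > 1; profitable direction is CAD → CNY → INR → HKD → CAD.

1.0342 (arbitrage exists)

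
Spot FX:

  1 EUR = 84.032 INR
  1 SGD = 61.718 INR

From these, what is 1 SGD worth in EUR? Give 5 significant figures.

SGD/EUR = 0.73446

1 SGD × 61.718 = 61.718 INR
61.718 INR ÷ 84.032 = 0.734458 EUR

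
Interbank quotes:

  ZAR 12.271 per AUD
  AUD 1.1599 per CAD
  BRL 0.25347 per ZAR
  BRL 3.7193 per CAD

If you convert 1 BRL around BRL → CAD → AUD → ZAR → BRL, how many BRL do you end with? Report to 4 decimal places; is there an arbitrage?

Around BRL → CAD → AUD → ZAR → BRL: 1 ÷ 3.7193 × 1.1599 × 12.271 × 0.25347 = 0.969987
Product < 1; profitable direction is BRL → ZAR → AUD → CAD → BRL.

0.9700 (arbitrage exists)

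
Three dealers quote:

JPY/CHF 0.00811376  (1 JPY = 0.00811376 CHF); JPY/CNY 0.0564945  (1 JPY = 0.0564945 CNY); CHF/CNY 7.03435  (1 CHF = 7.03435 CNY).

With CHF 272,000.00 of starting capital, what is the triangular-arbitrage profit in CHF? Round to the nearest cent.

Profit: CHF 2,795.02

Profitable loop is CHF → CNY → JPY → CHF:
CHF 272,000.00 × 7.03435 = CNY 1,913,343.20
CNY 1,913,343.20 ÷ 0.0564945 = JPY 33,867,778
JPY 33,867,778 × 0.00811376 = CHF 274,795.02
Profit = CHF 274,795.02 − CHF 272,000.00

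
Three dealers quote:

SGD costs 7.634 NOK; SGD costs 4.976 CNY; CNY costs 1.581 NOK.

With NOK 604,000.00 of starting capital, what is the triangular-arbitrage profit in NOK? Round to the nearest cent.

Profit: NOK 18,439.33

Profitable loop is NOK → SGD → CNY → NOK:
NOK 604,000.00 ÷ 7.634 = SGD 79,119.73
SGD 79,119.73 × 4.976 = CNY 393,699.76
CNY 393,699.76 × 1.581 = NOK 622,439.33
Profit = NOK 622,439.33 − NOK 604,000.00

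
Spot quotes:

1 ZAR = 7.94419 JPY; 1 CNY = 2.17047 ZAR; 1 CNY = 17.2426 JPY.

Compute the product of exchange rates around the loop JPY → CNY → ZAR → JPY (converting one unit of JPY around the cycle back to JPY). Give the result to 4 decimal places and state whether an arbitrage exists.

Around JPY → CNY → ZAR → JPY: 1 ÷ 17.2426 × 2.17047 × 7.94419 = 1.000002
Product ≈ 1 (deviation 0.000%, within rounding noise).

1.0000 (no arbitrage)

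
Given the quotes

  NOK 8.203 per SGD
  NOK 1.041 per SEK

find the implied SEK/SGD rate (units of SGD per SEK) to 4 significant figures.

1 SEK × 1.041 = 1.041 NOK
1.041 NOK ÷ 8.203 = 0.126905 SGD

SEK/SGD = 0.1269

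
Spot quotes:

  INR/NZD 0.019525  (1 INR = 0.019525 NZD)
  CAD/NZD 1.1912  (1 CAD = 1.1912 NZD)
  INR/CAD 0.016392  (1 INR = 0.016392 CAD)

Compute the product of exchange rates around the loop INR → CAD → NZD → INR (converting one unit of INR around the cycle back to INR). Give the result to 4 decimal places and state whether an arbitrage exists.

Around INR → CAD → NZD → INR: 1 × 0.016392 × 1.1912 ÷ 0.019525 = 1.000059
Product ≈ 1 (deviation 0.006%, within rounding noise).

1.0001 (no arbitrage)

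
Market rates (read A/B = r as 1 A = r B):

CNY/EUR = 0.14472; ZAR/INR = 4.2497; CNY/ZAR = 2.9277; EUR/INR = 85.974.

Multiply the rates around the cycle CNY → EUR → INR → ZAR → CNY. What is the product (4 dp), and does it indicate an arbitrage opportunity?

1.0000 (no arbitrage)

Around CNY → EUR → INR → ZAR → CNY: 1 × 0.14472 × 85.974 ÷ 4.2497 ÷ 2.9277 = 1.000025
Product ≈ 1 (deviation 0.002%, within rounding noise).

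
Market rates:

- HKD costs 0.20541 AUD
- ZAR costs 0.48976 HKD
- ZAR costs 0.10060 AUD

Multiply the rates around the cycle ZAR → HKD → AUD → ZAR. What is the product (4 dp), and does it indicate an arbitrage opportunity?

Around ZAR → HKD → AUD → ZAR: 1 × 0.48976 × 0.20541 ÷ 0.10060 = 1.000016
Product ≈ 1 (deviation 0.002%, within rounding noise).

1.0000 (no arbitrage)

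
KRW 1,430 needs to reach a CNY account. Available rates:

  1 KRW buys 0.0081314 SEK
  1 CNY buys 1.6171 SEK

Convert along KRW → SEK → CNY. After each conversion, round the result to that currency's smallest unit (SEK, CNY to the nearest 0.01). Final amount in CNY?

KRW 1,430 × 0.0081314 = SEK 11.63
SEK 11.63 ÷ 1.6171 = CNY 7.19

CNY 7.19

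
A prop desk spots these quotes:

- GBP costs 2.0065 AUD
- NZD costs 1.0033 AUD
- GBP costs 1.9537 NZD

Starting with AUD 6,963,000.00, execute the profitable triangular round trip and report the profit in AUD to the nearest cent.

Profit: AUD 164,658.28

Profitable loop is AUD → NZD → GBP → AUD:
AUD 6,963,000.00 ÷ 1.0033 = NZD 6,940,097.68
NZD 6,940,097.68 ÷ 1.9537 = GBP 3,552,284.22
GBP 3,552,284.22 × 2.0065 = AUD 7,127,658.28
Profit = AUD 7,127,658.28 − AUD 6,963,000.00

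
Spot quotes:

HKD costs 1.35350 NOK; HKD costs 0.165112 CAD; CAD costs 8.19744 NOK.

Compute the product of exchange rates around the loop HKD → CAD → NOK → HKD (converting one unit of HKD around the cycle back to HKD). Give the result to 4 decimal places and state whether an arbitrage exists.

Around HKD → CAD → NOK → HKD: 1 × 0.165112 × 8.19744 ÷ 1.35350 = 0.999997
Product ≈ 1 (deviation 0.000%, within rounding noise).

1.0000 (no arbitrage)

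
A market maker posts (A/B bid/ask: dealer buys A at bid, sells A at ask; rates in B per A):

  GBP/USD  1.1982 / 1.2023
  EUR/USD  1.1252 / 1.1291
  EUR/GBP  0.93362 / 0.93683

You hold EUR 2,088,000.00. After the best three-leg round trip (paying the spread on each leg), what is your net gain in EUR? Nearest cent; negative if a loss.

Best loop EUR → USD → GBP → EUR:
EUR 2,088,000.00 × 1.1252 (sell EUR at bid) = USD 2,349,417.60
USD 2,349,417.60 ÷ 1.2023 (buy GBP at ask) = GBP 1,954,102.64
GBP 1,954,102.64 ÷ 0.93683 (buy EUR at ask) = EUR 2,085,866.85

Net result: EUR -2,133.15 (no profitable arbitrage after spreads)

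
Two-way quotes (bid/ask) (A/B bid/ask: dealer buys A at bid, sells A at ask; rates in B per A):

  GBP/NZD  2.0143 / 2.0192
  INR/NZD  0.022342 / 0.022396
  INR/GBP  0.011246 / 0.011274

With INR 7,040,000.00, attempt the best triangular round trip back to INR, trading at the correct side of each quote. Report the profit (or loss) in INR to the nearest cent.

Net profit: INR 80,728.58

Best loop INR → GBP → NZD → INR:
INR 7,040,000.00 × 0.011246 (sell INR at bid) = GBP 79,171.84
GBP 79,171.84 × 2.0143 (sell GBP at bid) = NZD 159,475.84
NZD 159,475.84 ÷ 0.022396 (buy INR at ask) = INR 7,120,728.58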